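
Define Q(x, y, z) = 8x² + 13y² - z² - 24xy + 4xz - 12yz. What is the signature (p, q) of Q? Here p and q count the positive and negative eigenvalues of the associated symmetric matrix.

(2, 1)

Write A = [[8, -12, 2], [-12, 13, -6], [2, -6, -1]].
Symmetric row and column elimination reduces A to a congruent diagonal form with pivots 8, -5, 3/10.
That gives 2 positive, 1 negative pivots.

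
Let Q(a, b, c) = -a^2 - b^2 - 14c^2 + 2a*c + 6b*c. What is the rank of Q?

Write A = [[-1, 0, 1], [0, -1, 3], [1, 3, -14]].
Row-reducing A symmetrically gives the diagonal entries -1, -1, -4.
Counting signs: 3 negative.
The rank is the number of nonzero pivots: 3.

3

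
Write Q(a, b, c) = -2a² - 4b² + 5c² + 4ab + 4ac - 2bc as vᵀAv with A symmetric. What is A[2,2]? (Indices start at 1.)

The coefficient of b² in Q is -4, and that is exactly A[2,2].

-4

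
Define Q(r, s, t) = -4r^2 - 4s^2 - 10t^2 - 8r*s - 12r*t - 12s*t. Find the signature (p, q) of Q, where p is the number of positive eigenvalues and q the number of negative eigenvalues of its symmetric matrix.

Write A = [[-4, -4, -6], [-4, -4, -6], [-6, -6, -10]].
Congruent diagonalization of A (simultaneous row and column reduction) yields pivots -4, 0, -1.
So there are 2 negative, 1 zero pivots.

(0, 2)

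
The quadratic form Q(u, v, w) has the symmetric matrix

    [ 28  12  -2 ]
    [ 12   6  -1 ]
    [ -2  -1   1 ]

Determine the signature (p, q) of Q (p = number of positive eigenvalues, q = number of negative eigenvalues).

Symmetric row and column elimination reduces A to a congruent diagonal form with pivots 28, 6/7, 5/6.
That gives 3 positive pivots.

(3, 0)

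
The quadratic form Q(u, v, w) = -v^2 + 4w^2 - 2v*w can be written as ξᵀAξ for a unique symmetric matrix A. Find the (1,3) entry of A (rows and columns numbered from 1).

The coefficient of u·w in Q is 0. For a symmetric A this equals A[1,3] + A[3,1] = 2·A[1,3].
So A[1,3] = 0/2 = 0.

0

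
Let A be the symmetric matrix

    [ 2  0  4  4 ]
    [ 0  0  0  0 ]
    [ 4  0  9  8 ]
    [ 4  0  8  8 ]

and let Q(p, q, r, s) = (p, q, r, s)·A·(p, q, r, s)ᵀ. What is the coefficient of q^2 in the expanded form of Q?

The coefficient of q^2 is the diagonal entry A[2,2] = 0.

0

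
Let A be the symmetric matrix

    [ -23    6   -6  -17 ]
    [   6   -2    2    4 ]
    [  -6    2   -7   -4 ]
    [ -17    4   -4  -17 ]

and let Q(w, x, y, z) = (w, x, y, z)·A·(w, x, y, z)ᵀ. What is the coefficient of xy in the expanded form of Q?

4

The coefficient of xy is A[2,3] + A[3,2] = 2·2 = 4.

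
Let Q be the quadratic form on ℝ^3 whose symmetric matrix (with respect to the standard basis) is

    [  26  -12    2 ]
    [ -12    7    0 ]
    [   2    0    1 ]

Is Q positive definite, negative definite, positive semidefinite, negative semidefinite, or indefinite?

Symmetric row and column elimination reduces A to a congruent diagonal form with pivots 26, 19/13, 5/19.
That gives 3 positive pivots.
Hence Q is positive definite.

positive definite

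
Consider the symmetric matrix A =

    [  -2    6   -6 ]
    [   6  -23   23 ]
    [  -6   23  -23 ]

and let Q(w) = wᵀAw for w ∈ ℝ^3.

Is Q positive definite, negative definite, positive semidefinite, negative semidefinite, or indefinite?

Symmetric row and column elimination reduces A to a congruent diagonal form with pivots -2, -5, 0.
So there are 2 negative, 1 zero pivots.
Hence Q is negative semidefinite.

negative semidefinite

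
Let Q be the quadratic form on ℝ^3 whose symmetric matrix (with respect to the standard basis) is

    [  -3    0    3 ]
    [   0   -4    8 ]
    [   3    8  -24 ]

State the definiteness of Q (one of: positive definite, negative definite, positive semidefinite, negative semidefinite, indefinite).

negative definite

Congruent diagonalization of A (simultaneous row and column reduction) yields pivots -3, -4, -5.
That gives 3 negative pivots.
Hence Q is negative definite.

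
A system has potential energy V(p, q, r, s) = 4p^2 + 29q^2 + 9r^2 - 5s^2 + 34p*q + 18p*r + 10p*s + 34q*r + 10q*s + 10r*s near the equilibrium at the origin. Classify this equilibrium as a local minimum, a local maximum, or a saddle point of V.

saddle point

The Hessian at the origin is H = [[8, 34, 18, 10], [34, 58, 34, 10], [18, 34, 18, 10], [10, 10, 10, -10]].
An LDLᵀ factorisation of H has diagonal entries 8, -173/2, -280/173, -20/7.
So there are 1 positive, 3 negative pivots.
H is indefinite, so the origin is a saddle point.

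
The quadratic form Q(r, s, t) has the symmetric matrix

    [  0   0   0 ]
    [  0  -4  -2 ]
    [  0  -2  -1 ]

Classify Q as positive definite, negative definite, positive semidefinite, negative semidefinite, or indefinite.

Row-reducing A symmetrically gives the diagonal entries 0, -4, 0.
So there are 1 negative, 2 zero pivots.
Hence Q is negative semidefinite.

negative semidefinite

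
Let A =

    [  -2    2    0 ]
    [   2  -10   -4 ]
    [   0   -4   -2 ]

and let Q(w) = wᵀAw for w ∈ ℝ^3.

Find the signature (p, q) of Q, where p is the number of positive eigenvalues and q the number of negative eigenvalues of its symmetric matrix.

(0, 2)

Applying the same elementary operations to the rows and columns of A produces a congruent diagonal matrix with entries -2, -8, 0.
Counting signs: 2 negative, 1 zero.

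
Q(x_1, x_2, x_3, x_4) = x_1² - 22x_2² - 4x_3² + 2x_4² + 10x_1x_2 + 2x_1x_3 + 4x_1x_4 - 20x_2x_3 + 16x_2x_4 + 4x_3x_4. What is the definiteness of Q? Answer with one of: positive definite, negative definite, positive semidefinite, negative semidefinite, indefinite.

indefinite

Write A = [[1, 5, 1, 2], [5, -22, -10, 8], [1, -10, -4, 2], [2, 8, 2, 2]].
Symmetric row and column elimination reduces A to a congruent diagonal form with pivots 1, -47, -10/47, 0.
That gives 1 positive, 2 negative, 1 zero pivots.
Hence Q is indefinite.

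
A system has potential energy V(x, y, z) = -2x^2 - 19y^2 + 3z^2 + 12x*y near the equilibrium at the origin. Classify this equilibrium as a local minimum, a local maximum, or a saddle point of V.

saddle point

The Hessian at the origin is H = [[-4, 12, 0], [12, -38, 0], [0, 0, 6]].
An LDLᵀ factorisation of H has diagonal entries -4, -2, 6.
That gives 1 positive, 2 negative pivots.
H is indefinite, so the origin is a saddle point.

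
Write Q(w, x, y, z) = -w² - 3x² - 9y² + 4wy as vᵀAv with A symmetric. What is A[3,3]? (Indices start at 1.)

The coefficient of y² in Q is -9, and that is exactly A[3,3].

-9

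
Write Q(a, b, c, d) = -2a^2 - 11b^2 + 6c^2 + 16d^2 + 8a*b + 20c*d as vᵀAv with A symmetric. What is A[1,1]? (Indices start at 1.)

The coefficient of a^2 in Q is -2, and that is exactly A[1,1].

-2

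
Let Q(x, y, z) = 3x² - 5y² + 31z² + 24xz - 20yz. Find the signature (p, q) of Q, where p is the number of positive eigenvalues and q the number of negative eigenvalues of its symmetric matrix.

(2, 1)

The associated matrix is A = [[3, 0, 12], [0, -5, -10], [12, -10, 31]].
An LDLᵀ factorisation of A has diagonal entries 3, -5, 3.
That gives 2 positive, 1 negative pivots.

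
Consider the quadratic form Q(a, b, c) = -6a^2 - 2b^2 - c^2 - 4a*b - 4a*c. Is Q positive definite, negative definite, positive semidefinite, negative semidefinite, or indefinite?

negative semidefinite

Write A = [[-6, -2, -2], [-2, -2, 0], [-2, 0, -1]].
Applying the same elementary operations to the rows and columns of A produces a congruent diagonal matrix with entries -6, -4/3, 0.
So there are 2 negative, 1 zero pivots.
Hence Q is negative semidefinite.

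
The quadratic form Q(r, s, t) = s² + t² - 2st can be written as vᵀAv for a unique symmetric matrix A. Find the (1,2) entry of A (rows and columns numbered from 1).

0

The coefficient of r·s in Q is 0. For a symmetric A this equals A[1,2] + A[2,1] = 2·A[1,2].
So A[1,2] = 0/2 = 0.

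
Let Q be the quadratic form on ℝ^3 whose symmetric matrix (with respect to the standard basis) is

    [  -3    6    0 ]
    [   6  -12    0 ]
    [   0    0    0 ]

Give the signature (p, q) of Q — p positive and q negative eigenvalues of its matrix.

Symmetric row and column elimination reduces A to a congruent diagonal form with pivots -3, 0, 0.
That gives 1 negative, 2 zero pivots.

(0, 1)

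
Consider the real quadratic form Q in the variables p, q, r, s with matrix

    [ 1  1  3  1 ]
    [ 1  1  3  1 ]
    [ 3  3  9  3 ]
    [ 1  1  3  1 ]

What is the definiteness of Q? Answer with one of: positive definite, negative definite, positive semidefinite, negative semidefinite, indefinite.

positive semidefinite

Congruent diagonalization of A (simultaneous row and column reduction) yields pivots 1, 0, 0, 0.
Counting signs: 1 positive, 3 zero.
Hence Q is positive semidefinite.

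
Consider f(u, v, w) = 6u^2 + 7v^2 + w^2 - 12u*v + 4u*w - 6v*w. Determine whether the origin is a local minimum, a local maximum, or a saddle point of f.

The Hessian at the origin is H = [[12, -12, 4], [-12, 14, -6], [4, -6, 2]].
Congruent diagonalization of H (simultaneous row and column reduction) yields pivots 12, 2, -4/3.
That gives 2 positive, 1 negative pivots.
H is indefinite, so the origin is a saddle point.

saddle point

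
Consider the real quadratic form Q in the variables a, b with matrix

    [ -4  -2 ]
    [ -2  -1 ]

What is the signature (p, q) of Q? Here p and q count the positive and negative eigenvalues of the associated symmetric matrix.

(0, 1)

Applying the same elementary operations to the rows and columns of A produces a congruent diagonal matrix with entries -4, 0.
Counting signs: 1 negative, 1 zero.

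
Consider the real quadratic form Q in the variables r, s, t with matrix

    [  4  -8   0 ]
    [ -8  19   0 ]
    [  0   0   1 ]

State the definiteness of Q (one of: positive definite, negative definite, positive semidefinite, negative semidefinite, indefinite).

Leading principal minors: Δ_1 = 4, Δ_2 = 12, Δ_3 = 12.
All leading principal minors are positive, so by Sylvester's criterion Q is positive definite.

positive definite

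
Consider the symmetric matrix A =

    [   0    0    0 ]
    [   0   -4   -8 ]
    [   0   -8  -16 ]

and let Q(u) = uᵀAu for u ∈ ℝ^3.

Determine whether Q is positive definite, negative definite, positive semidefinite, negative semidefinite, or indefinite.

negative semidefinite

Congruent diagonalization of A (simultaneous row and column reduction) yields pivots 0, -4, 0.
Counting signs: 1 negative, 2 zero.
Hence Q is negative semidefinite.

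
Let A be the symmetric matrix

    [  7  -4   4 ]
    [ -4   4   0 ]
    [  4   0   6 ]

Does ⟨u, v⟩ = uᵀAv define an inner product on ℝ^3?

Leading principal minors: Δ_1 = 7, Δ_2 = 12, Δ_3 = 8.
All leading principal minors are positive, so by Sylvester's criterion Q is positive definite.
⟨·,·⟩ is an inner product exactly when A is positive definite.

yes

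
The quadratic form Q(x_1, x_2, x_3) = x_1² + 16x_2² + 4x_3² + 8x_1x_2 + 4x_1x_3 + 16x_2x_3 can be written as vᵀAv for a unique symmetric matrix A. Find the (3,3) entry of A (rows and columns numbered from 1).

The coefficient of x_3² in Q is 4, and that is exactly A[3,3].

4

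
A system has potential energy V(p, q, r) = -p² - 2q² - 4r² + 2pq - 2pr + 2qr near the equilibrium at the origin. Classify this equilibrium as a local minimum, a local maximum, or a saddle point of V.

local maximum

The Hessian at the origin is H = [[-2, 2, -2], [2, -4, 2], [-2, 2, -8]].
Row-reducing H symmetrically gives the diagonal entries -2, -2, -6.
Counting signs: 3 negative.
H is negative definite, so the origin is a strict local maximum.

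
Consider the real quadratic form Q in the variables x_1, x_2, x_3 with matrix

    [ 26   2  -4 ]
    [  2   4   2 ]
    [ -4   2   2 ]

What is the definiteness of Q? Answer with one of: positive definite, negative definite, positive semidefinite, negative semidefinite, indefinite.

positive semidefinite

Row-reducing A symmetrically gives the diagonal entries 26, 50/13, 0.
Counting signs: 2 positive, 1 zero.
Hence Q is positive semidefinite.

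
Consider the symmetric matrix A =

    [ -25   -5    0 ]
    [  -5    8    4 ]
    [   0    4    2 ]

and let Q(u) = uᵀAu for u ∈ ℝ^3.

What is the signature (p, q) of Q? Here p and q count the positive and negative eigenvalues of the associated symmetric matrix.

(2, 1)

Applying the same elementary operations to the rows and columns of A produces a congruent diagonal matrix with entries -25, 9, 2/9.
Counting signs: 2 positive, 1 negative.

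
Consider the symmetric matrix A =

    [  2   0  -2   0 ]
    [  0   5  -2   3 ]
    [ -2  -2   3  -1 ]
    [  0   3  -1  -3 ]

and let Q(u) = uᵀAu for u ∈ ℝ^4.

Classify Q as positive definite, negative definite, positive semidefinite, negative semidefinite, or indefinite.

indefinite

Row-reducing A symmetrically gives the diagonal entries 2, 5, 1/5, -5.
So there are 3 positive, 1 negative pivots.
Hence Q is indefinite.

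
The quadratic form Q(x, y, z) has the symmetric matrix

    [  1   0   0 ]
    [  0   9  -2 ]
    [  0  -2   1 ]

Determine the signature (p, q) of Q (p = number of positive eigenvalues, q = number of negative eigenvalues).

Applying the same elementary operations to the rows and columns of A produces a congruent diagonal matrix with entries 1, 9, 5/9.
That gives 3 positive pivots.

(3, 0)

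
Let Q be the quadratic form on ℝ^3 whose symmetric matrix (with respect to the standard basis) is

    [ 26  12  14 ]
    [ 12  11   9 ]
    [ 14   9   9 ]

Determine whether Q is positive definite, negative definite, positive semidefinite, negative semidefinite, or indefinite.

positive definite

Leading principal minors: Δ_1 = 26, Δ_2 = 142, Δ_3 = 40.
All leading principal minors are positive, so by Sylvester's criterion Q is positive definite.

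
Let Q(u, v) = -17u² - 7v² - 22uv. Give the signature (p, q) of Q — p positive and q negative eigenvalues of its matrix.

(1, 1)

Write A = [[-17, -11], [-11, -7]].
An LDLᵀ factorisation of A has diagonal entries -17, 2/17.
That gives 1 positive, 1 negative pivots.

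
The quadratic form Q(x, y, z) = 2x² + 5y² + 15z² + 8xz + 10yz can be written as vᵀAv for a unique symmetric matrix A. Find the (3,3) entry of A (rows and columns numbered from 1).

15

The coefficient of z² in Q is 15, and that is exactly A[3,3].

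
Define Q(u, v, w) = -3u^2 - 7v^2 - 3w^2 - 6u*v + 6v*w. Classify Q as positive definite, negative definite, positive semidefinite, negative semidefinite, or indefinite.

The symmetric matrix is A = [[-3, -3, 0], [-3, -7, 3], [0, 3, -3]].
Row-reducing A symmetrically gives the diagonal entries -3, -4, -3/4.
Counting signs: 3 negative.
Hence Q is negative definite.

negative definite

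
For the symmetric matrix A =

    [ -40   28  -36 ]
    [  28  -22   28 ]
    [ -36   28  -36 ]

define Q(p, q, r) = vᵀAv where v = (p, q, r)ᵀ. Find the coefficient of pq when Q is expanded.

56

The coefficient of pq is A[1,2] + A[2,1] = 2·28 = 56.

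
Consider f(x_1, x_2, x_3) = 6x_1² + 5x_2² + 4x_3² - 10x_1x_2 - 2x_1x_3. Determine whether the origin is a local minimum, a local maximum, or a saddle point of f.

The Hessian at the origin is H = [[12, -10, -2], [-10, 10, 0], [-2, 0, 8]].
Congruent diagonalization of H (simultaneous row and column reduction) yields pivots 12, 5/3, 6.
Counting signs: 3 positive.
H is positive definite, so the origin is a strict local minimum.

local minimum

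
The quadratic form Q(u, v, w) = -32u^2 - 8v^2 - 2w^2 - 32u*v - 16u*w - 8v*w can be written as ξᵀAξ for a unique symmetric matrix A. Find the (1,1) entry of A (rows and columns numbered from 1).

The coefficient of u^2 in Q is -32, and that is exactly A[1,1].

-32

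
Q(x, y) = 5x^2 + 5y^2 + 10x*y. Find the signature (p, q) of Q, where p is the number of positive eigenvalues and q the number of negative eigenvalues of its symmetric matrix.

(1, 0)

Write A = [[5, 5], [5, 5]].
Row-reducing A symmetrically gives the diagonal entries 5, 0.
So there are 1 positive, 1 zero pivots.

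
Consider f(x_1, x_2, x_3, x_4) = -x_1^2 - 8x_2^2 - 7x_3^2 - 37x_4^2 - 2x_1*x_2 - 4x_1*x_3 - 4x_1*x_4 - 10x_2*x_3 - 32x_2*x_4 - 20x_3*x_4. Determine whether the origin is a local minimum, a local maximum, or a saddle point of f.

local maximum

The Hessian at the origin is H = [[-2, -2, -4, -4], [-2, -16, -10, -32], [-4, -10, -14, -20], [-4, -32, -20, -74]].
Row-reducing H symmetrically gives the diagonal entries -2, -14, -24/7, -10.
So there are 4 negative pivots.
H is negative definite, so the origin is a strict local maximum.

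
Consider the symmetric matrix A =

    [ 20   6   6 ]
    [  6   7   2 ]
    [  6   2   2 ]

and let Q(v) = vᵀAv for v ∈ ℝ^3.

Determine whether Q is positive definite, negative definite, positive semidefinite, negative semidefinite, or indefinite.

positive definite

Leading principal minors: Δ_1 = 20, Δ_2 = 104, Δ_3 = 20.
All leading principal minors are positive, so by Sylvester's criterion Q is positive definite.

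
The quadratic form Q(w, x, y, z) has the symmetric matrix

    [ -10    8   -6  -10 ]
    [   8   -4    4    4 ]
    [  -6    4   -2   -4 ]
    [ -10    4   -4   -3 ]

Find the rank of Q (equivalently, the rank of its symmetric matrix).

3

Symmetric row and column elimination reduces A to a congruent diagonal form with pivots -10, 12/5, 4/3, 0.
So there are 2 positive, 1 negative, 1 zero pivots.
The rank is the number of nonzero pivots: 3.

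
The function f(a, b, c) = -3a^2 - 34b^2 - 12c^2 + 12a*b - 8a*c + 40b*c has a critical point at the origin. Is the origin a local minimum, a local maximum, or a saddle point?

The Hessian at the origin is H = [[-6, 12, -8], [12, -68, 40], [-8, 40, -24]].
An LDLᵀ factorisation of H has diagonal entries -6, -44, -8/33.
That gives 3 negative pivots.
H is negative definite, so the origin is a strict local maximum.

local maximum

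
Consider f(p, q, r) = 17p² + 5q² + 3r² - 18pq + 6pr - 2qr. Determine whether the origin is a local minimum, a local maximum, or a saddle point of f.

local minimum

The Hessian at the origin is H = [[34, -18, 6], [-18, 10, -2], [6, -2, 6]].
Congruent diagonalization of H (simultaneous row and column reduction) yields pivots 34, 8/17, 2.
That gives 3 positive pivots.
H is positive definite, so the origin is a strict local minimum.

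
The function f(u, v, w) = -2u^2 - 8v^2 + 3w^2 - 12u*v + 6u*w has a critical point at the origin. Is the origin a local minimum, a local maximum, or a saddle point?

The Hessian at the origin is H = [[-4, -12, 6], [-12, -16, 0], [6, 0, 6]].
An LDLᵀ factorisation of H has diagonal entries -4, 20, -6/5.
Counting signs: 1 positive, 2 negative.
H is indefinite, so the origin is a saddle point.

saddle point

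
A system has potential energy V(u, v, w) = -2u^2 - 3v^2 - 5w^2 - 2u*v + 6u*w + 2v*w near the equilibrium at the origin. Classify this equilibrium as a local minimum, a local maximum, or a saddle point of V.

local maximum

The Hessian at the origin is H = [[-4, -2, 6], [-2, -6, 2], [6, 2, -10]].
An LDLᵀ factorisation of H has diagonal entries -4, -5, -4/5.
So there are 3 negative pivots.
H is negative definite, so the origin is a strict local maximum.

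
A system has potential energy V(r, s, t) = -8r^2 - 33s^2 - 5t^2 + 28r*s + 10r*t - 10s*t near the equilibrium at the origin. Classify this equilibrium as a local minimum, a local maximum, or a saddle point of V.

The Hessian at the origin is H = [[-16, 28, 10], [28, -66, -10], [10, -10, -10]].
An LDLᵀ factorisation of H has diagonal entries -16, -17, -15/34.
That gives 3 negative pivots.
H is negative definite, so the origin is a strict local maximum.

local maximum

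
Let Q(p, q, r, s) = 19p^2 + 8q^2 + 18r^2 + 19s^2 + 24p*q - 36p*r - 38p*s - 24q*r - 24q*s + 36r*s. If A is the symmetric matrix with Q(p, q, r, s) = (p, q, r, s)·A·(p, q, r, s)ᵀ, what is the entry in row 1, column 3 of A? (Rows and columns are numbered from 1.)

The coefficient of p·r in Q is -36. For a symmetric A this equals A[1,3] + A[3,1] = 2·A[1,3].
So A[1,3] = -36/2 = -18.

-18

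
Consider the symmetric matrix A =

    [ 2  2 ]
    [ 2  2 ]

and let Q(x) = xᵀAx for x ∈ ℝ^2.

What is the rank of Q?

1

Row-reducing A symmetrically gives the diagonal entries 2, 0.
So there are 1 positive, 1 zero pivots.
The rank is the number of nonzero pivots: 1.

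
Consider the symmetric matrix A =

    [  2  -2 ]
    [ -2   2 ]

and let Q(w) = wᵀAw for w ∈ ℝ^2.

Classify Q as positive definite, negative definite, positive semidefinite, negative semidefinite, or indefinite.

positive semidefinite

Applying the same elementary operations to the rows and columns of A produces a congruent diagonal matrix with entries 2, 0.
Counting signs: 1 positive, 1 zero.
Hence Q is positive semidefinite.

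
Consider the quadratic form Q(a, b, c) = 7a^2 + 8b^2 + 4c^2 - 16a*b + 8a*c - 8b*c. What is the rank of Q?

3

The symmetric matrix is A = [[7, -8, 4], [-8, 8, -4], [4, -4, 4]].
Congruent diagonalization of A (simultaneous row and column reduction) yields pivots 7, -8/7, 2.
Counting signs: 2 positive, 1 negative.
The rank is the number of nonzero pivots: 3.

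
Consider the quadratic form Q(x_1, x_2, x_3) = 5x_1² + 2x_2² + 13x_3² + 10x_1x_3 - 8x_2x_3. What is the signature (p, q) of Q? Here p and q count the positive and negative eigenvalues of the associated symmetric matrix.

The associated matrix is A = [[5, 0, 5], [0, 2, -4], [5, -4, 13]].
Row-reducing A symmetrically gives the diagonal entries 5, 2, 0.
Counting signs: 2 positive, 1 zero.

(2, 0)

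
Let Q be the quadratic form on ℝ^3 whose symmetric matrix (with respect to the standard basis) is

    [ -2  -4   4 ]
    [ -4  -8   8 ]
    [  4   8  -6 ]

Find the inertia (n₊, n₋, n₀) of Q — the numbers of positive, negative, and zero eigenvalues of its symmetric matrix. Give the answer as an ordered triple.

Row-reducing A symmetrically gives the diagonal entries -2, 0, 2.
Counting signs: 1 positive, 1 negative, 1 zero.

(1, 1, 1)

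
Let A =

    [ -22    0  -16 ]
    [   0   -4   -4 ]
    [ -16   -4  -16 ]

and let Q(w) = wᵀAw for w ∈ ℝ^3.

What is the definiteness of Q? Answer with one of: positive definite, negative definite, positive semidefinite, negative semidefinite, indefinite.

negative definite

Congruent diagonalization of A (simultaneous row and column reduction) yields pivots -22, -4, -4/11.
That gives 3 negative pivots.
Hence Q is negative definite.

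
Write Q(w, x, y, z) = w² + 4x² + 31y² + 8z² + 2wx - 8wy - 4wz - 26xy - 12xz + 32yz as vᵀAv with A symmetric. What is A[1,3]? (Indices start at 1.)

The coefficient of w·y in Q is -8. For a symmetric A this equals A[1,3] + A[3,1] = 2·A[1,3].
So A[1,3] = -8/2 = -4.

-4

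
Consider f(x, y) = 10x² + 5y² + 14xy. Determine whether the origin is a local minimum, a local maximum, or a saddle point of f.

The Hessian at the origin is H = [[20, 14], [14, 10]].
det H = 20·10 − (14)² = 4 > 0 and H[1,1] = 20 > 0, so H is positive definite.
Therefore the origin is a local minimum.

local minimum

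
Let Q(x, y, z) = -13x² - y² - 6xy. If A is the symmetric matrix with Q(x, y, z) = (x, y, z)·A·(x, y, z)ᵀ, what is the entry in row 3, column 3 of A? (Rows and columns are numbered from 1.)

0

The coefficient of z² in Q is 0, and that is exactly A[3,3].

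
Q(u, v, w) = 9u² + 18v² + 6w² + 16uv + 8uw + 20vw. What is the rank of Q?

The symmetric matrix is A = [[9, 8, 4], [8, 18, 10], [4, 10, 6]].
An LDLᵀ factorisation of A has diagonal entries 9, 98/9, 20/49.
Counting signs: 3 positive.
The rank is the number of nonzero pivots: 3.

3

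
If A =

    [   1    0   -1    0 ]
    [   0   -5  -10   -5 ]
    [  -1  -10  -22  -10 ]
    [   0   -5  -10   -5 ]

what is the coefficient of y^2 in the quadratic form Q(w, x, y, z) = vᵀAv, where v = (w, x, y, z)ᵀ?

-22

The coefficient of y^2 is the diagonal entry A[3,3] = -22.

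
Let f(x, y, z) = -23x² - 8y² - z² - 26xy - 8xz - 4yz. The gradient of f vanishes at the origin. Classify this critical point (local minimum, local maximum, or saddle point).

local maximum

The Hessian at the origin is H = [[-46, -26, -8], [-26, -16, -4], [-8, -4, -2]].
An LDLᵀ factorisation of H has diagonal entries -46, -30/23, -2/5.
So there are 3 negative pivots.
H is negative definite, so the origin is a strict local maximum.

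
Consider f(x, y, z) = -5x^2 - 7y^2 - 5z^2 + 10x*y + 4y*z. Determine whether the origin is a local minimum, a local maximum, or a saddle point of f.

local maximum

The Hessian at the origin is H = [[-10, 10, 0], [10, -14, 4], [0, 4, -10]].
An LDLᵀ factorisation of H has diagonal entries -10, -4, -6.
Counting signs: 3 negative.
H is negative definite, so the origin is a strict local maximum.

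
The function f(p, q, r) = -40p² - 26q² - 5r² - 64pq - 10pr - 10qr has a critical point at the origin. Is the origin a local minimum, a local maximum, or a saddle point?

local maximum

The Hessian at the origin is H = [[-80, -64, -10], [-64, -52, -10], [-10, -10, -10]].
Row-reducing H symmetrically gives the diagonal entries -80, -4/5, -15/4.
So there are 3 negative pivots.
H is negative definite, so the origin is a strict local maximum.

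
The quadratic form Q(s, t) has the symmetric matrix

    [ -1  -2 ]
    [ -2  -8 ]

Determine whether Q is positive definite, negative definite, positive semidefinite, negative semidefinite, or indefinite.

negative definite

Row-reducing A symmetrically gives the diagonal entries -1, -4.
Counting signs: 2 negative.
Hence Q is negative definite.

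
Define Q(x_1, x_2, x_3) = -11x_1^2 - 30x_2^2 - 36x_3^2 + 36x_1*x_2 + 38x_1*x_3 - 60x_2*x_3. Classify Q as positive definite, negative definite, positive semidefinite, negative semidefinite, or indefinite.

The symmetric matrix of Q is A = [[-11, 18, 19], [18, -30, -30], [19, -30, -36]].
Leading principal minors: Δ_1 = -11, Δ_2 = 6, Δ_3 = -6.
The signs alternate starting with Δ_1 < 0, so by Sylvester's criterion Q is negative definite.

negative definite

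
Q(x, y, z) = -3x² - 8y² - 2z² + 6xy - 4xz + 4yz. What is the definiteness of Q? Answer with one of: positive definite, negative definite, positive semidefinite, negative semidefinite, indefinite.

negative definite

The symmetric matrix of Q is A = [[-3, 3, -2], [3, -8, 2], [-2, 2, -2]].
Leading principal minors: Δ_1 = -3, Δ_2 = 15, Δ_3 = -10.
The signs alternate starting with Δ_1 < 0, so by Sylvester's criterion Q is negative definite.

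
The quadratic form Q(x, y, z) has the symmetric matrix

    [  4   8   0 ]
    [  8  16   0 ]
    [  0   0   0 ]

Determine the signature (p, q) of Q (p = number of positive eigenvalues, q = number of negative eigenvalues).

Symmetric row and column elimination reduces A to a congruent diagonal form with pivots 4, 0, 0.
Counting signs: 1 positive, 2 zero.

(1, 0)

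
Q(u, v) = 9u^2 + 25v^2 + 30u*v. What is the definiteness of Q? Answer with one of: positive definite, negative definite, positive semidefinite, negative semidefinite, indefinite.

positive semidefinite

The symmetric matrix of Q is [[9, 15], [15, 25]].
For the 2×2 matrix [[9, 15], [15, 25]]: det = 9·25 − (15)² = 0, trace = 34.
det = 0 so one eigenvalue is zero; the form is semidefinite with the sign of the trace.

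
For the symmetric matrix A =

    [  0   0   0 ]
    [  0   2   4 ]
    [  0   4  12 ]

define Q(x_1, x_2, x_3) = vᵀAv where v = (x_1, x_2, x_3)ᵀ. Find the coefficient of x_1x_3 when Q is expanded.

0

The coefficient of x_1x_3 is A[1,3] + A[3,1] = 2·0 = 0.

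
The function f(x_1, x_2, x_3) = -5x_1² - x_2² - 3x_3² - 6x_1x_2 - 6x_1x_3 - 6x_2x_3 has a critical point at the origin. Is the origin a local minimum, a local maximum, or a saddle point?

The Hessian at the origin is H = [[-10, -6, -6], [-6, -2, -6], [-6, -6, -6]].
Applying the same elementary operations to the rows and columns of H produces a congruent diagonal matrix with entries -10, 8/5, -6.
That gives 1 positive, 2 negative pivots.
H is indefinite, so the origin is a saddle point.

saddle point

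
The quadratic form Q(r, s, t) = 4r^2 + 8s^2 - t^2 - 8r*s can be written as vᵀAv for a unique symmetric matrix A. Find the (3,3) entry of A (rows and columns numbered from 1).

The coefficient of t^2 in Q is -1, and that is exactly A[3,3].

-1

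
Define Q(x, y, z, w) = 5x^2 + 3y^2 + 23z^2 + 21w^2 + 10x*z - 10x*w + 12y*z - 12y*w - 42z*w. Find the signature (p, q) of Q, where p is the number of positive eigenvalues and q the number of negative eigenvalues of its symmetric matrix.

(4, 0)

Write A = [[5, 0, 5, -5], [0, 3, 6, -6], [5, 6, 23, -21], [-5, -6, -21, 21]].
Symmetric row and column elimination reduces A to a congruent diagonal form with pivots 5, 3, 6, 4/3.
Counting signs: 4 positive.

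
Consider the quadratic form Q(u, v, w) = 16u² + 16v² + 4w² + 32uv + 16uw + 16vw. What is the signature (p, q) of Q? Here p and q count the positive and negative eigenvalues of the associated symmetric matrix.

(1, 0)

The symmetric matrix is A = [[16, 16, 8], [16, 16, 8], [8, 8, 4]].
Symmetric row and column elimination reduces A to a congruent diagonal form with pivots 16, 0, 0.
So there are 1 positive, 2 zero pivots.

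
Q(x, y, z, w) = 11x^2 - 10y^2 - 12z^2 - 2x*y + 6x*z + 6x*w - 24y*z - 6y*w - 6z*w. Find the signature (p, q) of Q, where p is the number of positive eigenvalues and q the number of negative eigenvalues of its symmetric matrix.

(2, 2)

The symmetric matrix is A = [[11, -1, 3, 3], [-1, -10, -12, -3], [3, -12, -12, -3], [3, -3, -3, 0]].
An LDLᵀ factorisation of A has diagonal entries 11, -111/11, 30/37, -3/5.
Counting signs: 2 positive, 2 negative.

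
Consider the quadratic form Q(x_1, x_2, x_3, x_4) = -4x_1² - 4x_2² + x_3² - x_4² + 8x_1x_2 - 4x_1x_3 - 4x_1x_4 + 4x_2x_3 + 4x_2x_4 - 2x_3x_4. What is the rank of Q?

The symmetric matrix is A = [[-4, 4, -2, -2], [4, -4, 2, 2], [-2, 2, 1, -1], [-2, 2, -1, -1]].
Symmetric row and column elimination reduces A to a congruent diagonal form with pivots -4, 0, 2, 0.
Counting signs: 1 positive, 1 negative, 2 zero.
The rank is the number of nonzero pivots: 2.

2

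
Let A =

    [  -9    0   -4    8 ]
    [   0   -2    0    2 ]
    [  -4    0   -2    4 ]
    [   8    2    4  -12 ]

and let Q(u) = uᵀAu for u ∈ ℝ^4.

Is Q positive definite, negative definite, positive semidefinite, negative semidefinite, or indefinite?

Leading principal minors: Δ_1 = -9, Δ_2 = 18, Δ_3 = -4, Δ_4 = 8.
The signs alternate starting with Δ_1 < 0, so by Sylvester's criterion Q is negative definite.

negative definite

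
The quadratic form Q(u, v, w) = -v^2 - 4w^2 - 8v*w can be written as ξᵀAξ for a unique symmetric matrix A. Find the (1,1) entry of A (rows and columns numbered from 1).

0

The coefficient of u^2 in Q is 0, and that is exactly A[1,1].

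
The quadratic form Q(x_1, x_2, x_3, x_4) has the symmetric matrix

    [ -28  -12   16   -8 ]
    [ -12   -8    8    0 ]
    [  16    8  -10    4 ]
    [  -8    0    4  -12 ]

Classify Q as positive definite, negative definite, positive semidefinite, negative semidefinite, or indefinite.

negative definite

An LDLᵀ factorisation of A has diagonal entries -28, -20/7, -2/5, -4.
So there are 4 negative pivots.
Hence Q is negative definite.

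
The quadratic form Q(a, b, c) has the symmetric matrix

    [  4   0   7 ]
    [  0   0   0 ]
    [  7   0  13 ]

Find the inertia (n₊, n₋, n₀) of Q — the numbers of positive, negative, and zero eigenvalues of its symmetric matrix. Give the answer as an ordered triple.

(2, 0, 1)

Congruent diagonalization of A (simultaneous row and column reduction) yields pivots 4, 0, 3/4.
Counting signs: 2 positive, 1 zero.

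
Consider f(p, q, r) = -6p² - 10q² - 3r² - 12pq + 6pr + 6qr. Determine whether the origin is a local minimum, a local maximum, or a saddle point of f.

The Hessian at the origin is H = [[-12, -12, 6], [-12, -20, 6], [6, 6, -6]].
Congruent diagonalization of H (simultaneous row and column reduction) yields pivots -12, -8, -3.
That gives 3 negative pivots.
H is negative definite, so the origin is a strict local maximum.

local maximum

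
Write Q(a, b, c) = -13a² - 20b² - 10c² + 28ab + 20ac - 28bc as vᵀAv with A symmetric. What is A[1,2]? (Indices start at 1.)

14

The coefficient of a·b in Q is 28. For a symmetric A this equals A[1,2] + A[2,1] = 2·A[1,2].
So A[1,2] = 28/2 = 14.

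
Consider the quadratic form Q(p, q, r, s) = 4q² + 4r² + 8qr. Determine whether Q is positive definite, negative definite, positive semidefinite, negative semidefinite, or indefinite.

Write A = [[0, 0, 0, 0], [0, 4, 4, 0], [0, 4, 4, 0], [0, 0, 0, 0]].
Row-reducing A symmetrically gives the diagonal entries 0, 4, 0, 0.
Counting signs: 1 positive, 3 zero.
Hence Q is positive semidefinite.

positive semidefinite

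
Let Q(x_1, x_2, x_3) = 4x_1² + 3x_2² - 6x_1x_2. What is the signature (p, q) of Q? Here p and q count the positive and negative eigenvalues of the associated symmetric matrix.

(2, 0)

The associated matrix is A = [[4, -3, 0], [-3, 3, 0], [0, 0, 0]].
Congruent diagonalization of A (simultaneous row and column reduction) yields pivots 4, 3/4, 0.
That gives 2 positive, 1 zero pivots.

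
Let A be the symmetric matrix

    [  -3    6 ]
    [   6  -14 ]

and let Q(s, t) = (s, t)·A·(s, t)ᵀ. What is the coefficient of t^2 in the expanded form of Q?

-14

The coefficient of t^2 is the diagonal entry A[2,2] = -14.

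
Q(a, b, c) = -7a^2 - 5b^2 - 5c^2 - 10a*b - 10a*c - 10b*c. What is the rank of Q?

2

The associated matrix is A = [[-7, -5, -5], [-5, -5, -5], [-5, -5, -5]].
Applying the same elementary operations to the rows and columns of A produces a congruent diagonal matrix with entries -7, -10/7, 0.
That gives 2 negative, 1 zero pivots.
The rank is the number of nonzero pivots: 2.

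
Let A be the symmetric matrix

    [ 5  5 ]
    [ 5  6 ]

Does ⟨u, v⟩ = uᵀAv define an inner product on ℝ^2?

yes

Leading principal minors: Δ_1 = 5, Δ_2 = 5.
All leading principal minors are positive, so by Sylvester's criterion Q is positive definite.
⟨·,·⟩ is an inner product exactly when A is positive definite.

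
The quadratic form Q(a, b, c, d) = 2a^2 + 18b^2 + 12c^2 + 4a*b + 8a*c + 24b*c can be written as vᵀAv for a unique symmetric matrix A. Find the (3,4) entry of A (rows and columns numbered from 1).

0

The coefficient of c·d in Q is 0. For a symmetric A this equals A[3,4] + A[4,3] = 2·A[3,4].
So A[3,4] = 0/2 = 0.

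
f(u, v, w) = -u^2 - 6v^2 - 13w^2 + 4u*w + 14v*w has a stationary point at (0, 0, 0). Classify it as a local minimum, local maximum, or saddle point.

The Hessian at the origin is H = [[-2, 0, 4], [0, -12, 14], [4, 14, -26]].
Row-reducing H symmetrically gives the diagonal entries -2, -12, -5/3.
That gives 3 negative pivots.
H is negative definite, so the origin is a strict local maximum.

local maximum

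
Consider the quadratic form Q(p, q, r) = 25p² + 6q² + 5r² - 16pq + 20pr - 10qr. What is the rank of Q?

The associated matrix is A = [[25, -8, 10], [-8, 6, -5], [10, -5, 5]].
Row-reducing A symmetrically gives the diagonal entries 25, 86/25, 5/86.
Counting signs: 3 positive.
The rank is the number of nonzero pivots: 3.

3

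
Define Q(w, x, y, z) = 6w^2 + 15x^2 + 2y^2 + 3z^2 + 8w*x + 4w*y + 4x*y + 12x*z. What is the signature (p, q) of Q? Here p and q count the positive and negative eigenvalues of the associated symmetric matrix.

(3, 0)

Write A = [[6, 4, 2, 0], [4, 15, 2, 6], [2, 2, 2, 0], [0, 6, 0, 3]].
Applying the same elementary operations to the rows and columns of A produces a congruent diagonal matrix with entries 6, 37/3, 48/37, 0.
Counting signs: 3 positive, 1 zero.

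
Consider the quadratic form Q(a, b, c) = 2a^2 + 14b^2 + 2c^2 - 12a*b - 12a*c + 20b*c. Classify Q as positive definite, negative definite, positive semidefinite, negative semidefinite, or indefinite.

indefinite

The associated matrix is A = [[2, -6, -6], [-6, 14, 10], [-6, 10, 2]].
Symmetric row and column elimination reduces A to a congruent diagonal form with pivots 2, -4, 0.
So there are 1 positive, 1 negative, 1 zero pivots.
Hence Q is indefinite.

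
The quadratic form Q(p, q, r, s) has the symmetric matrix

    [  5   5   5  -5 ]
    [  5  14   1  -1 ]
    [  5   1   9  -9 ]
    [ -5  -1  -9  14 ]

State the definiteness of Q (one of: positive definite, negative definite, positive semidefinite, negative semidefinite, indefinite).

positive definite

Leading principal minors: Δ_1 = 5, Δ_2 = 45, Δ_3 = 100, Δ_4 = 500.
All leading principal minors are positive, so by Sylvester's criterion Q is positive definite.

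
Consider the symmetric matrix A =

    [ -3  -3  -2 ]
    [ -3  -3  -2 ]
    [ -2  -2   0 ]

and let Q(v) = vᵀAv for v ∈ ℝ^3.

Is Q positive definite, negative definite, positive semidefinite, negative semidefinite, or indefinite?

indefinite

Symmetric row and column elimination reduces A to a congruent diagonal form with pivots -3, 0, 4/3.
So there are 1 positive, 1 negative, 1 zero pivots.
Hence Q is indefinite.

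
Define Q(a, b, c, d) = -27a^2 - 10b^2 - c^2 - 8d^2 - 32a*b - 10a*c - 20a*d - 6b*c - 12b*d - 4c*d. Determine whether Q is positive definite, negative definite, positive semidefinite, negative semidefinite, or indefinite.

negative definite

The symmetric matrix of Q is A = [[-27, -16, -5, -10], [-16, -10, -3, -6], [-5, -3, -1, -2], [-10, -6, -2, -8]].
Leading principal minors: Δ_1 = -27, Δ_2 = 14, Δ_3 = -1, Δ_4 = 4.
The signs alternate starting with Δ_1 < 0, so by Sylvester's criterion Q is negative definite.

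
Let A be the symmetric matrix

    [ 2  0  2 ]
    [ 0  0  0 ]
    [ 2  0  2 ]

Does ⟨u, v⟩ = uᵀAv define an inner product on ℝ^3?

no

Applying the same elementary operations to the rows and columns of A produces a congruent diagonal matrix with entries 2, 0, 0.
Counting signs: 1 positive, 2 zero.
Hence Q is positive semidefinite.
⟨·,·⟩ is an inner product exactly when A is positive definite.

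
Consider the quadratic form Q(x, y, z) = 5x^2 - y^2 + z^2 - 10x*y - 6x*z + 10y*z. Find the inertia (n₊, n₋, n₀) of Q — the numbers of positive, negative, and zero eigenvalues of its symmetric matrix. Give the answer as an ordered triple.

(1, 2, 0)

The associated matrix is A = [[5, -5, -3], [-5, -1, 5], [-3, 5, 1]].
An LDLᵀ factorisation of A has diagonal entries 5, -6, -2/15.
So there are 1 positive, 2 negative pivots.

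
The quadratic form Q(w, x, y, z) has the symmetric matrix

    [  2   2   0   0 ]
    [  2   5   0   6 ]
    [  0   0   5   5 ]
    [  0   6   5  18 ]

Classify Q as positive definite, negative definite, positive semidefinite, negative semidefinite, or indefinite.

Congruent diagonalization of A (simultaneous row and column reduction) yields pivots 2, 3, 5, 1.
Counting signs: 4 positive.
Hence Q is positive definite.

positive definite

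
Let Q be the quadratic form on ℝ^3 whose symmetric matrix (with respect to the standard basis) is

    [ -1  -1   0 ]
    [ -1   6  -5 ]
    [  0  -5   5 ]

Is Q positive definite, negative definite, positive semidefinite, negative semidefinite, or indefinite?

Congruent diagonalization of A (simultaneous row and column reduction) yields pivots -1, 7, 10/7.
Counting signs: 2 positive, 1 negative.
Hence Q is indefinite.

indefinite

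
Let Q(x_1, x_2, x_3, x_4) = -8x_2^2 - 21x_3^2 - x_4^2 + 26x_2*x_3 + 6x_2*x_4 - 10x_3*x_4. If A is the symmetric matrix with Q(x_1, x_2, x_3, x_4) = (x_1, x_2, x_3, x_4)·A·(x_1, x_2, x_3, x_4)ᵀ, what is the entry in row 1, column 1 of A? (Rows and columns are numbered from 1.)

The coefficient of x_1^2 in Q is 0, and that is exactly A[1,1].

0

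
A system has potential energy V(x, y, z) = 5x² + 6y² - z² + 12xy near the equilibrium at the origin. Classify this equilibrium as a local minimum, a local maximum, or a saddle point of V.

The Hessian at the origin is H = [[10, 12, 0], [12, 12, 0], [0, 0, -2]].
Congruent diagonalization of H (simultaneous row and column reduction) yields pivots 10, -12/5, -2.
Counting signs: 1 positive, 2 negative.
H is indefinite, so the origin is a saddle point.

saddle point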